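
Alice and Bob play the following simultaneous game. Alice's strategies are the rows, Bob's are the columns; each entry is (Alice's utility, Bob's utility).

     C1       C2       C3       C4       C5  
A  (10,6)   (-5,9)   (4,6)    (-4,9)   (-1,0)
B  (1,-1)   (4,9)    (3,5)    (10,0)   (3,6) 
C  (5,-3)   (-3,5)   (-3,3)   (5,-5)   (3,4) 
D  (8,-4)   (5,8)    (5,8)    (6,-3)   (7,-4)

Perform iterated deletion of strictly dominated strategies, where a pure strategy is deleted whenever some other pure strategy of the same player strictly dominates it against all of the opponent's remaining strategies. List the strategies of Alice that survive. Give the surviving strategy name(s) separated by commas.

Alice's strategy C is strictly dominated by D (C1: 8>5, C2: 5>-3, C3: 5>-3, C4: 6>5, C5: 7>3) and is removed.
Bob's strategy C1 is strictly dominated by C2 (A: 9>6, B: 9>-1, D: 8>-4) and is removed.
Row A is eliminated: D beats it against every remaining column (C2: 5>-5, C3: 5>4, C4: 6>-4, C5: 7>-1).
For Bob, C2 strictly dominates C4 on the remaining rows (B: 9>0, D: 8>-3); eliminate C4.
For Alice, D strictly dominates B on the remaining columns (C2: 5>4, C3: 5>3, C5: 7>3); eliminate B.
For Bob, C2 strictly dominates C5 on the remaining rows (D: 8>-4); eliminate C5.
Among the remaining strategies, none is strictly dominated by another pure strategy of the same player, so the elimination stops.
Surviving strategies — Alice: {D}; Bob: {C2, C3}.

D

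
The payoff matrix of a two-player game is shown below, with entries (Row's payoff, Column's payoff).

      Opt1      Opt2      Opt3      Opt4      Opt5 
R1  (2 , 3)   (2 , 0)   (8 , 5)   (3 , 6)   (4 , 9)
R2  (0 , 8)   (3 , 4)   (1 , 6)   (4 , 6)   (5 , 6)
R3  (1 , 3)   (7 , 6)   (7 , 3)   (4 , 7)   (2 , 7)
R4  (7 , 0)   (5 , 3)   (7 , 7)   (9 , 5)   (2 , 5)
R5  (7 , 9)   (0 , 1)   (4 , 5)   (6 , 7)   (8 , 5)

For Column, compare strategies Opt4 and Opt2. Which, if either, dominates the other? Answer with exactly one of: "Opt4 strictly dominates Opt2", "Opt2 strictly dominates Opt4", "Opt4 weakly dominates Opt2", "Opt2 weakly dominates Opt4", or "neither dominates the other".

Opt4 strictly dominates Opt2

Compare Opt4 to Opt2 across each choice by Row: R1: 6>0, R2: 6>4, R3: 7>6, R4: 5>3, R5: 7>1.
Every comparison favours Opt4, so Opt4 strictly dominates Opt2.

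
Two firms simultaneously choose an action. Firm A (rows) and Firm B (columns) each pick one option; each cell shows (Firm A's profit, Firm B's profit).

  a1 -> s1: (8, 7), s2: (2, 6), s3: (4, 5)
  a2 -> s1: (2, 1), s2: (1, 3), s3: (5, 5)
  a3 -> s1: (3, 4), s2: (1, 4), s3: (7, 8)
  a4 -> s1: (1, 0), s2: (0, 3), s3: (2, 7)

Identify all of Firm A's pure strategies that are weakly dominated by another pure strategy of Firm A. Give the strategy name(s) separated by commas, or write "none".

a2, a4

a1: no other strategy beats it everywhere (a2 at s1 (8>2); a3 at s1 (8>3); a4 at s1 (8>1)).
a2: dominated, since a3 does at least as well everywhere (s1: 3>2, s2: 1=1, s3: 7>5).
a3: no other strategy beats it everywhere (a1 at s3 (7>4); a2 at s1 (3>2); a4 at s1 (3>1)).
a4: dominated, since a1 does at least as well everywhere (s1: 8>1, s2: 2>0, s3: 4>2).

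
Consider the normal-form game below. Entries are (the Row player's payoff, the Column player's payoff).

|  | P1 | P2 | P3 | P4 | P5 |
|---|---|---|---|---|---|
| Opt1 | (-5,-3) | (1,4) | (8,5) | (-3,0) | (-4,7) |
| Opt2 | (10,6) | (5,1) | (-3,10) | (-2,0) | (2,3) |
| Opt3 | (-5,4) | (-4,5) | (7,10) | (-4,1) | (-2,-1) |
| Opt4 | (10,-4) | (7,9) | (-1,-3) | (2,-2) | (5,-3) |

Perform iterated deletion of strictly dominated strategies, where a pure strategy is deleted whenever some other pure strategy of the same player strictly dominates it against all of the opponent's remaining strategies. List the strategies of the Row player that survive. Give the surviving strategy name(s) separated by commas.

The Column player's strategy P1 is strictly dominated by P3 (Opt1: 5>-3, Opt2: 10>6, Opt3: 10>4, Opt4: -3>-4) and is removed.
For the Row player, Opt4 strictly dominates Opt2 on the remaining columns (P2: 7>5, P3: -1>-3, P4: 2>-2, P5: 5>2); eliminate Opt2.
The Column player's strategy P4 is strictly dominated by P2 (Opt1: 4>0, Opt3: 5>1, Opt4: 9>-2) and is removed.
Among the remaining strategies, none is strictly dominated by another pure strategy of the same player, so the elimination stops.
Surviving strategies — the Row player: {Opt1, Opt3, Opt4}; the Column player: {P2, P3, P5}.

Opt1, Opt3, Opt4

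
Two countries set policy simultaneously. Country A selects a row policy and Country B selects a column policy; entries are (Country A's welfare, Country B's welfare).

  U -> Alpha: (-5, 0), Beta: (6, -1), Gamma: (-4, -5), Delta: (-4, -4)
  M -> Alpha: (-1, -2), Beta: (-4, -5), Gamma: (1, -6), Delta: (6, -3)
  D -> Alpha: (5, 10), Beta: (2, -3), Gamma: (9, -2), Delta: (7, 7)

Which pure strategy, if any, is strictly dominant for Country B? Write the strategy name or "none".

Alpha vs Beta: U: 0>-1, M: -2>-5, D: 10>-3.
Alpha vs Gamma: U: 0>-5, M: -2>-6, D: 10>-2.
Alpha vs Delta: U: 0>-4, M: -2>-3, D: 10>7.
Alpha strictly beats every other strategy against every opponent action, so it is strictly dominant.

Alpha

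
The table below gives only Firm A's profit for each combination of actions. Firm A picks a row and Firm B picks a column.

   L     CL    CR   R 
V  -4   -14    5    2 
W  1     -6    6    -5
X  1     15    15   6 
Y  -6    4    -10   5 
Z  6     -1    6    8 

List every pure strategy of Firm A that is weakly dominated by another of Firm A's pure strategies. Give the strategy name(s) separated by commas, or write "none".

V is weakly dominated by X (L: 1>-4, CL: 15>-14, CR: 15>5, R: 6>2).
W is weakly dominated by X (L: 1=1, CL: 15>-6, CR: 15>6, R: 6>-5).
X is not dominated — it holds its own against V at L (1>-4); W at CL (15>-6); Y at L (1>-6); Z at CL (15>-1).
Y is weakly dominated by X (L: 1>-6, CL: 15>4, CR: 15>-10, R: 6>5).
Z: no other strategy beats it everywhere (V at L (6>-4); W at L (6>1); X at L (6>1); Y at L (6>-6)).

V, W, Y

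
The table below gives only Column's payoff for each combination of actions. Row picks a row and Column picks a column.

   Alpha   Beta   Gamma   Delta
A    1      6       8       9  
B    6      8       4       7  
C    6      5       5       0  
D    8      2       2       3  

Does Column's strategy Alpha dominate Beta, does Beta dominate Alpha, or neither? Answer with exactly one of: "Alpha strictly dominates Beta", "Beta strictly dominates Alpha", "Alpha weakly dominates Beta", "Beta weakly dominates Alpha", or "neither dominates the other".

Compare Alpha to Beta across each choice by Row: A: 1<6, B: 6<8, C: 6>5, D: 8>2.
Alpha does better at C, D but worse at A, B; neither strategy dominates the other.

neither dominates the other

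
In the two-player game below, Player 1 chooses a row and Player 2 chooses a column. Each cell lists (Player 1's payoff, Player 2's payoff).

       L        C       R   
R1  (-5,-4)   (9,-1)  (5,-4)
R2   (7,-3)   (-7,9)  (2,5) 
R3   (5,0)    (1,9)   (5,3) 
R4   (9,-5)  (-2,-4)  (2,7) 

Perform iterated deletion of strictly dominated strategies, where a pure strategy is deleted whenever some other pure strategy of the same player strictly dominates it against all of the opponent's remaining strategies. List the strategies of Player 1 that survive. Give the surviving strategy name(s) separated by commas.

Player 2's strategy L is strictly dominated by C (R1: -1>-4, R2: 9>-3, R3: 9>0, R4: -4>-5) and is removed.
Row R2 is eliminated: R1 beats it against every remaining column (C: 9>-7, R: 5>2).
Player 1's strategy R4 is strictly dominated by R1 (C: 9>-2, R: 5>2) and is removed.
Column R is eliminated: C beats it against every remaining row (R1: -1>-4, R3: 9>3).
For Player 1, R1 strictly dominates R3 on the remaining columns (C: 9>1); eliminate R3.
Among the remaining strategies, none is strictly dominated by another pure strategy of the same player, so the elimination stops.
Surviving strategies — Player 1: {R1}; Player 2: {C}.

R1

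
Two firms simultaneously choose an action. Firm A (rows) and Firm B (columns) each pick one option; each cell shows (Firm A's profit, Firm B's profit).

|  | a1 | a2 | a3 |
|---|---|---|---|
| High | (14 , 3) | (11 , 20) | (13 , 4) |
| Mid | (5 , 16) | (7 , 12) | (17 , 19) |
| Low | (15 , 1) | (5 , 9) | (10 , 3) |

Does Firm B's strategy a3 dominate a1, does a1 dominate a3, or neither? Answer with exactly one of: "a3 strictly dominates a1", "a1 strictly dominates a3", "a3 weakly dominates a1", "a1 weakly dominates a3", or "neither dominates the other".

a3 strictly dominates a1

Compare a3 to a1 across every action of Firm A: High: 4>3, Mid: 19>16, Low: 3>1.
Every comparison favours a3, so a3 strictly dominates a1.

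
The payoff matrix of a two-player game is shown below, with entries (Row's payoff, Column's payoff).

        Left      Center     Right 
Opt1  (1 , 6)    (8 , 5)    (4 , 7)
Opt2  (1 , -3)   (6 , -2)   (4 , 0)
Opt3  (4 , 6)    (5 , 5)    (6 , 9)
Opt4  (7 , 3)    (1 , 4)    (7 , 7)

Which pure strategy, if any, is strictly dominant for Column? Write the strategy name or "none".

Right vs Left: Opt1: 7>6, Opt2: 0>-3, Opt3: 9>6, Opt4: 7>3.
Right vs Center: Opt1: 7>5, Opt2: 0>-2, Opt3: 9>5, Opt4: 7>4.
Right strictly beats every other strategy against every opponent action, so it is strictly dominant.

Right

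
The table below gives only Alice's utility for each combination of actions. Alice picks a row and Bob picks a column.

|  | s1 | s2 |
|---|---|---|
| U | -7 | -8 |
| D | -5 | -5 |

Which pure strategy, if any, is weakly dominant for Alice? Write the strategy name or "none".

D

D vs U: s1: -5>-7, s2: -5>-8.
D is at least as good as every other strategy against every opponent action, so it is weakly dominant.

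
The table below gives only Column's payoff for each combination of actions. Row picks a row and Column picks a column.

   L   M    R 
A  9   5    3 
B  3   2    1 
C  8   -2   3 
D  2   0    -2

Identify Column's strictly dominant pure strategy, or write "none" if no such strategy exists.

L

L vs M: A: 9>5, B: 3>2, C: 8>-2, D: 2>0.
L vs R: A: 9>3, B: 3>1, C: 8>3, D: 2>-2.
L strictly beats every other strategy against every opponent action, so it is strictly dominant.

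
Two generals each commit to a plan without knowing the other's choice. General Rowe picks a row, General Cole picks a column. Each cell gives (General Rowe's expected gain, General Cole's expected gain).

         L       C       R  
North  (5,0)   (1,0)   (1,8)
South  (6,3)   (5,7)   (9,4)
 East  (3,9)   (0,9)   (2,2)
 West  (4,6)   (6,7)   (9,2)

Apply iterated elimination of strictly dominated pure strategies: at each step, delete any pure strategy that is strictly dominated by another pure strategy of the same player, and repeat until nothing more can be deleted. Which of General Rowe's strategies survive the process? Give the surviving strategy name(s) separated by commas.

General Rowe's strategy North is strictly dominated by South (L: 6>5, C: 5>1, R: 9>1) and is removed.
For General Rowe, South strictly dominates East on the remaining columns (L: 6>3, C: 5>0, R: 9>2); eliminate East.
Column L is eliminated: C beats it against every remaining row (South: 7>3, West: 7>6).
General Cole's strategy R is strictly dominated by C (South: 7>4, West: 7>2) and is removed.
For General Rowe, West strictly dominates South on the remaining columns (C: 6>5); eliminate South.
Among the remaining strategies, none is strictly dominated by another pure strategy of the same player, so the elimination stops.
Surviving strategies — General Rowe: {West}; General Cole: {C}.

West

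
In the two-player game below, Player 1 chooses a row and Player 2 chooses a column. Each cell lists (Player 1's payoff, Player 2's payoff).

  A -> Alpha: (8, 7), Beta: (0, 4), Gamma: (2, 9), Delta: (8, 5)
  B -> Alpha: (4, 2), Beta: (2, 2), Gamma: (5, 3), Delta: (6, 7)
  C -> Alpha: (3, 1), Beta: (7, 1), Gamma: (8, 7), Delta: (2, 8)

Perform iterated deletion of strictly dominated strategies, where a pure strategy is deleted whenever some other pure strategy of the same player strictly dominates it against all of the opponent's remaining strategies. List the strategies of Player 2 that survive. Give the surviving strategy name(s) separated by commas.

Gamma, Delta

For Player 2, Gamma strictly dominates Alpha on the remaining rows (A: 9>7, B: 3>2, C: 7>1); eliminate Alpha.
For Player 2, Gamma strictly dominates Beta on the remaining rows (A: 9>4, B: 3>2, C: 7>1); eliminate Beta.
Among the remaining strategies, none is strictly dominated by another pure strategy of the same player, so the elimination stops.
Surviving strategies — Player 1: {A, B, C}; Player 2: {Gamma, Delta}.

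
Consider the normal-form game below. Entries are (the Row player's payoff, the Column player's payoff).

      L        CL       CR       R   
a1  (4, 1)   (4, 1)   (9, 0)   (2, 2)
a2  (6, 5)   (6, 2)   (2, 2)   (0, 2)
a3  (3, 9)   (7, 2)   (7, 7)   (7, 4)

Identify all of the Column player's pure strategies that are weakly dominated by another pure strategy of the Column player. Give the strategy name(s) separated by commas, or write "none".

L: no other strategy beats it everywhere (CL at a2 (5>2); CR at a1 (1>0); R at a2 (5>2)).
L weakly dominates CL — a1: 1=1, a2: 5>2, a3: 9>2.
CR: dominated, since L does at least as well everywhere (a1: 1>0, a2: 5>2, a3: 9>7).
R is not dominated — it holds its own against L at a1 (2>1); CL at a1 (2>1); CR at a1 (2>0).

CL, CR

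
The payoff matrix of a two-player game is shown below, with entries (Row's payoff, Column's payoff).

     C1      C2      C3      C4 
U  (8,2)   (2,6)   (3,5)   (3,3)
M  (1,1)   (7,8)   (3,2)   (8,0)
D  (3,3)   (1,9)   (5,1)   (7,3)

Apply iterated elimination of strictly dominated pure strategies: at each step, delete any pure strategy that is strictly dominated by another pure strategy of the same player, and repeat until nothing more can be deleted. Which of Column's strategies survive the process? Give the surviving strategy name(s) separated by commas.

C2

Column C1 is eliminated: C2 beats it against every remaining row (U: 6>2, M: 8>1, D: 9>3).
Column C3 is eliminated: C2 beats it against every remaining row (U: 6>5, M: 8>2, D: 9>1).
Row's strategy U is strictly dominated by M (C2: 7>2, C4: 8>3) and is removed.
For Row, M strictly dominates D on the remaining columns (C2: 7>1, C4: 8>7); eliminate D.
Column C4 is eliminated: C2 beats it against every remaining row (M: 8>0).
Among the remaining strategies, none is strictly dominated by another pure strategy of the same player, so the elimination stops.
Surviving strategies — Row: {M}; Column: {C2}.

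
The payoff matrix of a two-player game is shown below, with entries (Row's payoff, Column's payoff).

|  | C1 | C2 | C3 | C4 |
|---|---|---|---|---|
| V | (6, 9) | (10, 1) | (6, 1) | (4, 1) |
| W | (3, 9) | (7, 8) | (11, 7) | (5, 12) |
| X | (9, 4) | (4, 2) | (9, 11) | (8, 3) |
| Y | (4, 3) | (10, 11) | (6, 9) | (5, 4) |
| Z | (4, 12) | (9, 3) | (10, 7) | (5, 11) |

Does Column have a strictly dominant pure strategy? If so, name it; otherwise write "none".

C1 fails to dominate C2 at Y (3<11).
C2 fails to dominate C1 at V (1<9).
C3 fails to dominate C1 at V (1<9).
C4 fails to dominate C1 at V (1<9).
No single strategy dominates all the others.

none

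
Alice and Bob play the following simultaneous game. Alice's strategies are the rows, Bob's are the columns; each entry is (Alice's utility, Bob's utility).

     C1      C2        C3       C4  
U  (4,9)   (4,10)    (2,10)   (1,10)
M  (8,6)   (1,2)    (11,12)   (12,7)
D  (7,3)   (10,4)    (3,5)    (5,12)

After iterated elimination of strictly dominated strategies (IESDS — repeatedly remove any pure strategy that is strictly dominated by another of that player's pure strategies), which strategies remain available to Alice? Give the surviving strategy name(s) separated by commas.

M

Alice's strategy U is strictly dominated by D (C1: 7>4, C2: 10>4, C3: 3>2, C4: 5>1) and is removed.
Column C1 is eliminated: C3 beats it against every remaining row (M: 12>6, D: 5>3).
Column C2 is eliminated: C3 beats it against every remaining row (M: 12>2, D: 5>4).
Alice's strategy D is strictly dominated by M (C3: 11>3, C4: 12>5) and is removed.
For Bob, C3 strictly dominates C4 on the remaining rows (M: 12>7); eliminate C4.
Among the remaining strategies, none is strictly dominated by another pure strategy of the same player, so the elimination stops.
Surviving strategies — Alice: {M}; Bob: {C3}.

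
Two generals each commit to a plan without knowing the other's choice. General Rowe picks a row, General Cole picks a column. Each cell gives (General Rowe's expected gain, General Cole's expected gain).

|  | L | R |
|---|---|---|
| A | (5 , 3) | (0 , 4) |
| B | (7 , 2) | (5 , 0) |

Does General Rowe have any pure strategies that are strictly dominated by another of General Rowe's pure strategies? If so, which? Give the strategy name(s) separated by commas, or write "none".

A: dominated, since B does at least as well everywhere (L: 7>5, R: 5>0).
B is not dominated — it holds its own against A at L (7>5).

A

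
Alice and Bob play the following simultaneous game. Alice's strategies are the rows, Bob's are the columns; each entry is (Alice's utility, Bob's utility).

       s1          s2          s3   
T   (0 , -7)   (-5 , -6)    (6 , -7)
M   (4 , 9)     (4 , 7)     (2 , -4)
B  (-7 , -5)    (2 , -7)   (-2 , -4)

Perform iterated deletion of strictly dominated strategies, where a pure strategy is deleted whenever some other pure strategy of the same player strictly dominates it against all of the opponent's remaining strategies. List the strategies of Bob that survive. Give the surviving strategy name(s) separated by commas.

s1

For Alice, M strictly dominates B on the remaining columns (s1: 4>-7, s2: 4>2, s3: 2>-2); eliminate B.
Column s3 is eliminated: s2 beats it against every remaining row (T: -6>-7, M: 7>-4).
For Alice, M strictly dominates T on the remaining columns (s1: 4>0, s2: 4>-5); eliminate T.
Column s2 is eliminated: s1 beats it against every remaining row (M: 9>7).
Among the remaining strategies, none is strictly dominated by another pure strategy of the same player, so the elimination stops.
Surviving strategies — Alice: {M}; Bob: {s1}.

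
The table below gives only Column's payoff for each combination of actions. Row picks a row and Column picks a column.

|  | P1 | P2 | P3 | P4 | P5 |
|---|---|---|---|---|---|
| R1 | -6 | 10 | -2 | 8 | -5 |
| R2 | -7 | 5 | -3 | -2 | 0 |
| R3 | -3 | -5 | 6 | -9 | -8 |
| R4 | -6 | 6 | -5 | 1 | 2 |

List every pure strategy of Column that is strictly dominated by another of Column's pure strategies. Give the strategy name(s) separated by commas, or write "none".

P3 strictly dominates P1 — R1: -2>-6, R2: -3>-7, R3: 6>-3, R4: -5>-6.
Nothing dominates P2: P1 at R1 (10>-6); P3 at R1 (10>-2); P4 at R1 (10>8); P5 at R1 (10>-5).
P3: no other strategy beats it everywhere (P1 at R1 (-2>-6); P2 at R3 (6>-5); P4 at R3 (6>-9); P5 at R1 (-2>-5)).
P2 strictly dominates P4 — R1: 10>8, R2: 5>-2, R3: -5>-9, R4: 6>1.
P5 is strictly dominated by P2 (R1: 10>-5, R2: 5>0, R3: -5>-8, R4: 6>2).

P1, P4, P5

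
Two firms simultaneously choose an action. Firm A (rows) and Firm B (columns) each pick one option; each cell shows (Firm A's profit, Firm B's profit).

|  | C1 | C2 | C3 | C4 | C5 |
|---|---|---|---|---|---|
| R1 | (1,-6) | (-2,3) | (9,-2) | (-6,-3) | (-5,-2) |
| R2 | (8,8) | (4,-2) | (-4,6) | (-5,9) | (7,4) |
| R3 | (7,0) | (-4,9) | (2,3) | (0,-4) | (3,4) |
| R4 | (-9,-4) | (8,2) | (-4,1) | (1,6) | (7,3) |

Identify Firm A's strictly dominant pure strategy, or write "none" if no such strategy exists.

R1 fails to dominate R2 at C1 (1<8).
R2 fails to dominate R1 at C3 (-4<9).
R3 fails to dominate R1 at C2 (-4<-2).
R4 fails to dominate R1 at C1 (-9<1).
No single strategy dominates all the others.

none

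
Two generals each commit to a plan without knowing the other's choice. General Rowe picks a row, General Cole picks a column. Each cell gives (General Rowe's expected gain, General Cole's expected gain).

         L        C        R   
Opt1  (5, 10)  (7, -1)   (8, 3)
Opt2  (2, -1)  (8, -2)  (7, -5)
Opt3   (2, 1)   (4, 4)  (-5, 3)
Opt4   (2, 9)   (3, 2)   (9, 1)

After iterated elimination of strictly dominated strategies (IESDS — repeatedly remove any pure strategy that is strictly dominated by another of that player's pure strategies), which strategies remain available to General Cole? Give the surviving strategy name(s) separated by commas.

For General Rowe, Opt1 strictly dominates Opt3 on the remaining columns (L: 5>2, C: 7>4, R: 8>-5); eliminate Opt3.
For General Cole, L strictly dominates C on the remaining rows (Opt1: 10>-1, Opt2: -1>-2, Opt4: 9>2); eliminate C.
For General Rowe, Opt1 strictly dominates Opt2 on the remaining columns (L: 5>2, R: 8>7); eliminate Opt2.
General Cole's strategy R is strictly dominated by L (Opt1: 10>3, Opt4: 9>1) and is removed.
Row Opt4 is eliminated: Opt1 beats it against every remaining column (L: 5>2).
Among the remaining strategies, none is strictly dominated by another pure strategy of the same player, so the elimination stops.
Surviving strategies — General Rowe: {Opt1}; General Cole: {L}.

L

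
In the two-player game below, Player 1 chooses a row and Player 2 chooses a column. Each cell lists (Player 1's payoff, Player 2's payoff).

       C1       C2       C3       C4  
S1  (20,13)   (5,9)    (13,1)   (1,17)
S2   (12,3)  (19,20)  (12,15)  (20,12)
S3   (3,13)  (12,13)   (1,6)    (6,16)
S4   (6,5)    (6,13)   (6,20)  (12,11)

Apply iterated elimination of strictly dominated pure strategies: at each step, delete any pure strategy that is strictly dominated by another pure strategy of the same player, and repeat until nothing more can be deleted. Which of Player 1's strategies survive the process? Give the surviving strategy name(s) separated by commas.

For Player 1, S2 strictly dominates S3 on the remaining columns (C1: 12>3, C2: 19>12, C3: 12>1, C4: 20>6); eliminate S3.
Player 1's strategy S4 is strictly dominated by S2 (C1: 12>6, C2: 19>6, C3: 12>6, C4: 20>12) and is removed.
For Player 2, C4 strictly dominates C1 on the remaining rows (S1: 17>13, S2: 12>3); eliminate C1.
For Player 2, C2 strictly dominates C3 on the remaining rows (S1: 9>1, S2: 20>15); eliminate C3.
Player 1's strategy S1 is strictly dominated by S2 (C2: 19>5, C4: 20>1) and is removed.
Player 2's strategy C4 is strictly dominated by C2 (S2: 20>12) and is removed.
Among the remaining strategies, none is strictly dominated by another pure strategy of the same player, so the elimination stops.
Surviving strategies — Player 1: {S2}; Player 2: {C2}.

S2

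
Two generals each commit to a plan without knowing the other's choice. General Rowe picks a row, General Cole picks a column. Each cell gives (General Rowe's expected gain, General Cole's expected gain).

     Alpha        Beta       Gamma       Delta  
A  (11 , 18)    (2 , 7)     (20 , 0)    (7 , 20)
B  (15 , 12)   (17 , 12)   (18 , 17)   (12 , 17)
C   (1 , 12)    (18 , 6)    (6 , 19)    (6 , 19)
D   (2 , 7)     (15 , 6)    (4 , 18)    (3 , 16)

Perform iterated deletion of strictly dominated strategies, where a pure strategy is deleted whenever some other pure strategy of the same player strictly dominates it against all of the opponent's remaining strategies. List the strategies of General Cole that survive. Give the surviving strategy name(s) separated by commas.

Row D is eliminated: B beats it against every remaining column (Alpha: 15>2, Beta: 17>15, Gamma: 18>4, Delta: 12>3).
Column Alpha is eliminated: Delta beats it against every remaining row (A: 20>18, B: 17>12, C: 19>12).
For General Cole, Delta strictly dominates Beta on the remaining rows (A: 20>7, B: 17>12, C: 19>6); eliminate Beta.
For General Rowe, A strictly dominates C on the remaining columns (Gamma: 20>6, Delta: 7>6); eliminate C.
Among the remaining strategies, none is strictly dominated by another pure strategy of the same player, so the elimination stops.
Surviving strategies — General Rowe: {A, B}; General Cole: {Gamma, Delta}.

Gamma, Delta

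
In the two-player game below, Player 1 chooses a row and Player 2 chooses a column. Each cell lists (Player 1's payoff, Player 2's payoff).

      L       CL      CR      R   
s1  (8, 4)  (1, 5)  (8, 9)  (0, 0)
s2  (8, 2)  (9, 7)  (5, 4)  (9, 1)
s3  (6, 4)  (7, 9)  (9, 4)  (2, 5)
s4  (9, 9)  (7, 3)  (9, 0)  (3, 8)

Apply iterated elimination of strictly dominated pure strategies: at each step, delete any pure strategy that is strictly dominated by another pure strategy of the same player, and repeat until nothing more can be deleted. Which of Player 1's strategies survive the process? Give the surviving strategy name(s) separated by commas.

For Player 1, s4 strictly dominates s1 on the remaining columns (L: 9>8, CL: 7>1, CR: 9>8, R: 3>0); eliminate s1.
Column CR is eliminated: CL beats it against every remaining row (s2: 7>4, s3: 9>4, s4: 3>0).
Row s3 is eliminated: s2 beats it against every remaining column (L: 8>6, CL: 9>7, R: 9>2).
For Player 2, L strictly dominates R on the remaining rows (s2: 2>1, s4: 9>8); eliminate R.
Among the remaining strategies, none is strictly dominated by another pure strategy of the same player, so the elimination stops.
Surviving strategies — Player 1: {s2, s4}; Player 2: {L, CL}.

s2, s4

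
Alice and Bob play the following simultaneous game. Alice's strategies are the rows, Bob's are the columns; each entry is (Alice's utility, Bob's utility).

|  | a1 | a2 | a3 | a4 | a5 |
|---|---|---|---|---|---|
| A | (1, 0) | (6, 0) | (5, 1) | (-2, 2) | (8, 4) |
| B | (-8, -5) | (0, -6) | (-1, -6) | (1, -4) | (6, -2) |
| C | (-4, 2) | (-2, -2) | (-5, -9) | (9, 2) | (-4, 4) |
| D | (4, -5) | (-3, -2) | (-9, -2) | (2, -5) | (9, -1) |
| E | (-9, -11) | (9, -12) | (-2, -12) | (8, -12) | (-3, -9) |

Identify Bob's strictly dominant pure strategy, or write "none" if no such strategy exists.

a5 vs a1: A: 4>0, B: -2>-5, C: 4>2, D: -1>-5, E: -9>-11.
a5 vs a2: A: 4>0, B: -2>-6, C: 4>-2, D: -1>-2, E: -9>-12.
a5 vs a3: A: 4>1, B: -2>-6, C: 4>-9, D: -1>-2, E: -9>-12.
a5 vs a4: A: 4>2, B: -2>-4, C: 4>2, D: -1>-5, E: -9>-12.
a5 strictly beats every other strategy against every opponent action, so it is strictly dominant.

a5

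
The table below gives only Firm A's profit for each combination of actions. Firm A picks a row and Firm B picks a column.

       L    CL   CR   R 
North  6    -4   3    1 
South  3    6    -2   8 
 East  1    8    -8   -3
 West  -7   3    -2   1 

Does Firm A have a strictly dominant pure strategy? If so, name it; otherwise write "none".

none

North fails to dominate South at CL (-4<6).
South fails to dominate North at L (3<6).
East fails to dominate North at L (1<6).
West fails to dominate North at L (-7<6).
No single strategy dominates all the others.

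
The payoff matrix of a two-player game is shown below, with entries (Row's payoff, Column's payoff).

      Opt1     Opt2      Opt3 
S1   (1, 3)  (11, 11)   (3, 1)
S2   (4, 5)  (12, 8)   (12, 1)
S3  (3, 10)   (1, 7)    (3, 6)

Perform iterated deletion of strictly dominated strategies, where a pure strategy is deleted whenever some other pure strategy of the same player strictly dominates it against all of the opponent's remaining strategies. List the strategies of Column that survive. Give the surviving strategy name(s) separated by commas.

For Row, S2 strictly dominates S1 on the remaining columns (Opt1: 4>1, Opt2: 12>11, Opt3: 12>3); eliminate S1.
Row's strategy S3 is strictly dominated by S2 (Opt1: 4>3, Opt2: 12>1, Opt3: 12>3) and is removed.
Column Opt1 is eliminated: Opt2 beats it against every remaining row (S2: 8>5).
For Column, Opt2 strictly dominates Opt3 on the remaining rows (S2: 8>1); eliminate Opt3.
Among the remaining strategies, none is strictly dominated by another pure strategy of the same player, so the elimination stops.
Surviving strategies — Row: {S2}; Column: {Opt2}.

Opt2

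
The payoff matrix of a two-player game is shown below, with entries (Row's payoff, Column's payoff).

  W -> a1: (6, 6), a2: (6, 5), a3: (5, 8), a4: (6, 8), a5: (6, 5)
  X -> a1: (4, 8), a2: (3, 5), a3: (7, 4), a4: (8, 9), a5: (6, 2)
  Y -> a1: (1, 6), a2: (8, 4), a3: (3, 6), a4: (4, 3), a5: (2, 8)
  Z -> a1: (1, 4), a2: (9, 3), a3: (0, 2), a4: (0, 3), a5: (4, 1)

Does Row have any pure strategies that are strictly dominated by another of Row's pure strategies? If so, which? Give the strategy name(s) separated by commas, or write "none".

none

W is not dominated — it holds its own against X at a1 (6>4); Y at a1 (6>1); Z at a1 (6>1).
X: no other strategy beats it everywhere (W at a3 (7>5); Y at a1 (4>1); Z at a1 (4>1)).
Nothing dominates Y: W at a2 (8>6); X at a2 (8>3); Z at a1 (1=1).
Nothing dominates Z: W at a2 (9>6); X at a2 (9>3); Y at a1 (1=1).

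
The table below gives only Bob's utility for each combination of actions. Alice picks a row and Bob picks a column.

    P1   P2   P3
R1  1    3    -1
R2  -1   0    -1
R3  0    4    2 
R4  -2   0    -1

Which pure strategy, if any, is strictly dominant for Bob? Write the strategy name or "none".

P2 vs P1: R1: 3>1, R2: 0>-1, R3: 4>0, R4: 0>-2.
P2 vs P3: R1: 3>-1, R2: 0>-1, R3: 4>2, R4: 0>-1.
P2 strictly beats every other strategy against every opponent action, so it is strictly dominant.

P2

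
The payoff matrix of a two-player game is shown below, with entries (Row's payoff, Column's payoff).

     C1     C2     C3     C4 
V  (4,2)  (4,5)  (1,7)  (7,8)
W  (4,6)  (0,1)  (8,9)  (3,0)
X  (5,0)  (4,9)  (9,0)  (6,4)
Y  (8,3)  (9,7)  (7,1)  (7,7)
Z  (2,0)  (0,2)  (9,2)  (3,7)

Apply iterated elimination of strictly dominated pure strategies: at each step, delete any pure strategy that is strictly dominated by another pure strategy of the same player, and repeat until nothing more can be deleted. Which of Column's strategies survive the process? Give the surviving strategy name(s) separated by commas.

C2, C4

Row's strategy W is strictly dominated by X (C1: 5>4, C2: 4>0, C3: 9>8, C4: 6>3) and is removed.
Column C1 is eliminated: C2 beats it against every remaining row (V: 5>2, X: 9>0, Y: 7>3, Z: 2>0).
Column's strategy C3 is strictly dominated by C4 (V: 8>7, X: 4>0, Y: 7>1, Z: 7>2) and is removed.
Row's strategy X is strictly dominated by Y (C2: 9>4, C4: 7>6) and is removed.
For Row, V strictly dominates Z on the remaining columns (C2: 4>0, C4: 7>3); eliminate Z.
Among the remaining strategies, none is strictly dominated by another pure strategy of the same player, so the elimination stops.
Surviving strategies — Row: {V, Y}; Column: {C2, C4}.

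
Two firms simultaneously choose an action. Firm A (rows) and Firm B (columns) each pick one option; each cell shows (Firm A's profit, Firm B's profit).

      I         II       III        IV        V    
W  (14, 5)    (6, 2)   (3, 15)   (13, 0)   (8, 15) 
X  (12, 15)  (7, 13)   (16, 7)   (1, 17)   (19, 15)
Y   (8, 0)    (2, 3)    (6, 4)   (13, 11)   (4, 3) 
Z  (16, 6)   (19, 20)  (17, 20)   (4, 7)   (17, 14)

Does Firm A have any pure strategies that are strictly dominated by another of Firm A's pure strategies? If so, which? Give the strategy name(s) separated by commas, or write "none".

W: no other strategy beats it everywhere (X at I (14>12); Y at I (14>8); Z at IV (13>4)).
X is not dominated — it holds its own against W at II (7>6); Y at I (12>8); Z at V (19>17).
Y is not dominated — it holds its own against W at III (6>3); X at IV (13>1); Z at IV (13>4).
Z is not dominated — it holds its own against W at I (16>14); X at I (16>12); Y at I (16>8).

none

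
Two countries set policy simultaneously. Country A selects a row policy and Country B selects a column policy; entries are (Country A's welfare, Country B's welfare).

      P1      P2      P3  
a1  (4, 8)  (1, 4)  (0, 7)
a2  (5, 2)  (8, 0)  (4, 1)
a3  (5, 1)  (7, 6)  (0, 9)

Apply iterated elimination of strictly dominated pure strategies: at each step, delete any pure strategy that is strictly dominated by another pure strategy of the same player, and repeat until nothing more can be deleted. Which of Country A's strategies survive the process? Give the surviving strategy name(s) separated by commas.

Row a1 is eliminated: a2 beats it against every remaining column (P1: 5>4, P2: 8>1, P3: 4>0).
Country B's strategy P2 is strictly dominated by P3 (a2: 1>0, a3: 9>6) and is removed.
Among the remaining strategies, none is strictly dominated by another pure strategy of the same player, so the elimination stops.
Surviving strategies — Country A: {a2, a3}; Country B: {P1, P3}.

a2, a3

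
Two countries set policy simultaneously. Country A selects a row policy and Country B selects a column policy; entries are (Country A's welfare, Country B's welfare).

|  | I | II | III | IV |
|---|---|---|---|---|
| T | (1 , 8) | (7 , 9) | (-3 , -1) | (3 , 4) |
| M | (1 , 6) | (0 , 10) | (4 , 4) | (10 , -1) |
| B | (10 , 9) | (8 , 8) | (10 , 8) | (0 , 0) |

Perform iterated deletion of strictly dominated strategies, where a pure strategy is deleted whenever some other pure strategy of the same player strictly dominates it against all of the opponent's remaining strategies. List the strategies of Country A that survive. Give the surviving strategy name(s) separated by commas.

B

Country B's strategy III is strictly dominated by I (T: 8>-1, M: 6>4, B: 9>8) and is removed.
Column IV is eliminated: I beats it against every remaining row (T: 8>4, M: 6>-1, B: 9>0).
Country A's strategy T is strictly dominated by B (I: 10>1, II: 8>7) and is removed.
Country A's strategy M is strictly dominated by B (I: 10>1, II: 8>0) and is removed.
For Country B, I strictly dominates II on the remaining rows (B: 9>8); eliminate II.
Among the remaining strategies, none is strictly dominated by another pure strategy of the same player, so the elimination stops.
Surviving strategies — Country A: {B}; Country B: {I}.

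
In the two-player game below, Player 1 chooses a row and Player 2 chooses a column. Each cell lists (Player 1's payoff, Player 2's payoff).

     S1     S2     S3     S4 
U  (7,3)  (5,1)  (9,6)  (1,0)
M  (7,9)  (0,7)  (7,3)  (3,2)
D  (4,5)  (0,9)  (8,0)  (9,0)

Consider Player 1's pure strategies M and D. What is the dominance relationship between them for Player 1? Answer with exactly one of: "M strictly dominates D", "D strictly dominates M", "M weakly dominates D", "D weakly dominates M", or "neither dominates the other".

neither dominates the other

M's payoffs vs D's, by Player 2's action — S1: 7>4, S2: 0=0, S3: 7<8, S4: 3<9.
M does better at S1 but worse at S3, S4; neither strategy dominates the other.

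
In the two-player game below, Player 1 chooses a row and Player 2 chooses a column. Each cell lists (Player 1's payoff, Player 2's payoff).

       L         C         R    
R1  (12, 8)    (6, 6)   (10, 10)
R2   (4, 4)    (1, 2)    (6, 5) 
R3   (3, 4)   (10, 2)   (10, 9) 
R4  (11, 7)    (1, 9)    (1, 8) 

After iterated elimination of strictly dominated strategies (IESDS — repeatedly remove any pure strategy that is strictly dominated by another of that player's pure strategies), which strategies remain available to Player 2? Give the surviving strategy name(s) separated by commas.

For Player 1, R1 strictly dominates R2 on the remaining columns (L: 12>4, C: 6>1, R: 10>6); eliminate R2.
Row R4 is eliminated: R1 beats it against every remaining column (L: 12>11, C: 6>1, R: 10>1).
Column L is eliminated: R beats it against every remaining row (R1: 10>8, R3: 9>4).
Player 2's strategy C is strictly dominated by R (R1: 10>6, R3: 9>2) and is removed.
Among the remaining strategies, none is strictly dominated by another pure strategy of the same player, so the elimination stops.
Surviving strategies — Player 1: {R1, R3}; Player 2: {R}.

R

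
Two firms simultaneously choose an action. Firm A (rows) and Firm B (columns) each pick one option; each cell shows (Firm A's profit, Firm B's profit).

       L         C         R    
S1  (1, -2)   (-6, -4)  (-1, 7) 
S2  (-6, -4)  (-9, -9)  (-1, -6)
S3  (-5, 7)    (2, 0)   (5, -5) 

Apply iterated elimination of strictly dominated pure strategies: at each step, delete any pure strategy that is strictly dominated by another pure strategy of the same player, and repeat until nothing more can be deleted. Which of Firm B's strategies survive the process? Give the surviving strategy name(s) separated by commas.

Firm A's strategy S2 is strictly dominated by S3 (L: -5>-6, C: 2>-9, R: 5>-1) and is removed.
For Firm B, L strictly dominates C on the remaining rows (S1: -2>-4, S3: 7>0); eliminate C.
Among the remaining strategies, none is strictly dominated by another pure strategy of the same player, so the elimination stops.
Surviving strategies — Firm A: {S1, S3}; Firm B: {L, R}.

L, R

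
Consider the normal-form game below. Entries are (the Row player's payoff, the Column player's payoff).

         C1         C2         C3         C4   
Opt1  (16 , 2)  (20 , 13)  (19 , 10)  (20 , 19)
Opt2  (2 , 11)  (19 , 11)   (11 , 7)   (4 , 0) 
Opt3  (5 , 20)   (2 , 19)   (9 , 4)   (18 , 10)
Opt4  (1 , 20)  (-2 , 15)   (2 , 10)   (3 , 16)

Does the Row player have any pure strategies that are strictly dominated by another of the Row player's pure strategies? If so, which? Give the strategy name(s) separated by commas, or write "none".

Nothing dominates Opt1: Opt2 at C1 (16>2); Opt3 at C1 (16>5); Opt4 at C1 (16>1).
Opt2 is strictly dominated by Opt1 (C1: 16>2, C2: 20>19, C3: 19>11, C4: 20>4).
Opt1 strictly dominates Opt3 — C1: 16>5, C2: 20>2, C3: 19>9, C4: 20>18.
Opt4: dominated, since Opt1 does at least as well everywhere (C1: 16>1, C2: 20>-2, C3: 19>2, C4: 20>3).

Opt2, Opt3, Opt4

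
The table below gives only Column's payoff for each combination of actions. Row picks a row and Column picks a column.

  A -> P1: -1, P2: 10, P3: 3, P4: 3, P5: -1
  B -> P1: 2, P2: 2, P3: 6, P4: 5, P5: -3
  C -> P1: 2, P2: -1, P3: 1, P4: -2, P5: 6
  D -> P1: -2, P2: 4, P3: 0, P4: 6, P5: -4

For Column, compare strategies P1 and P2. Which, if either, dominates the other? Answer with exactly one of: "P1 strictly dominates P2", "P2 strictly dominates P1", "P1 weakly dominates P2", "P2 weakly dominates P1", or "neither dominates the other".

Compare P1 to P2 across each choice by Row: A: -1<10, B: 2=2, C: 2>-1, D: -2<4.
P1 does better at C but worse at A, D; neither strategy dominates the other.

neither dominates the other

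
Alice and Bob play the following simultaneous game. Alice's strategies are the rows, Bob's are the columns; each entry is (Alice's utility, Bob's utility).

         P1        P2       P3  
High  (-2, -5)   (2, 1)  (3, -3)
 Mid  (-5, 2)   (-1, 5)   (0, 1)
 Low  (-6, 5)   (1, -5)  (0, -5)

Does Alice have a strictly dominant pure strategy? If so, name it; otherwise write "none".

High

High vs Mid: P1: -2>-5, P2: 2>-1, P3: 3>0.
High vs Low: P1: -2>-6, P2: 2>1, P3: 3>0.
High strictly beats every other strategy against every opponent action, so it is strictly dominant.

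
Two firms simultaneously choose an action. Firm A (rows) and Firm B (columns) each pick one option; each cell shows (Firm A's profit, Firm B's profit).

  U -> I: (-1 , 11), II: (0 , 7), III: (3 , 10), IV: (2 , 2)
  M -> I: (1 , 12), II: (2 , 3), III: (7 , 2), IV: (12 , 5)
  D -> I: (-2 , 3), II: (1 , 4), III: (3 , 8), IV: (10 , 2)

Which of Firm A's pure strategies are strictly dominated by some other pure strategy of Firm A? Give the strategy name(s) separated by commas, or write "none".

U, D

M strictly dominates U — I: 1>-1, II: 2>0, III: 7>3, IV: 12>2.
M is not dominated — it holds its own against U at I (1>-1); D at I (1>-2).
M strictly dominates D — I: 1>-2, II: 2>1, III: 7>3, IV: 12>10.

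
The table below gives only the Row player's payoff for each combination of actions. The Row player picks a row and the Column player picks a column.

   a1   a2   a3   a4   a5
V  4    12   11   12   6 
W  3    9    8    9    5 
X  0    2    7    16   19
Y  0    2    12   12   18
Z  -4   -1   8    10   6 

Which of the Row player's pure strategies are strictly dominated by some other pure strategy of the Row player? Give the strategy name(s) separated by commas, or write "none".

W, Z

V is not dominated — it holds its own against W at a1 (4>3); X at a1 (4>0); Y at a1 (4>0); Z at a1 (4>-4).
W: dominated, since V does at least as well everywhere (a1: 4>3, a2: 12>9, a3: 11>8, a4: 12>9, a5: 6>5).
Nothing dominates X: V at a4 (16>12); W at a4 (16>9); Y at a1 (0=0); Z at a1 (0>-4).
Nothing dominates Y: V at a3 (12>11); W at a3 (12>8); X at a1 (0=0); Z at a1 (0>-4).
Z is strictly dominated by Y (a1: 0>-4, a2: 2>-1, a3: 12>8, a4: 12>10, a5: 18>6).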